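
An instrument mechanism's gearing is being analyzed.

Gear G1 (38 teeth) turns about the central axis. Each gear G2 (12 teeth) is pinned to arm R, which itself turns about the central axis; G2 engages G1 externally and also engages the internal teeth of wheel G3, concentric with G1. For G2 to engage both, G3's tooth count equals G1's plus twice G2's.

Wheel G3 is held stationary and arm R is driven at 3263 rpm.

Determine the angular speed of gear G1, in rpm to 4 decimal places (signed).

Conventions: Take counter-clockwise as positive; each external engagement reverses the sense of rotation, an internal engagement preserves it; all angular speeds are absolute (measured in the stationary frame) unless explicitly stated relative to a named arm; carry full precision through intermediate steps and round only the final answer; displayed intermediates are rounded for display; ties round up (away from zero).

+8586.8421 rpm

topology: planetary set — G1 38T / G2 12T / G3 62T, arm = carrier (Willis)
normalise by the input: solve with ω_arm = 1, then scale by 3263 rpm
ring teeth: 38 + 2·12 = 62
38(ω_sun−ω_arm) = −62(ω_ring−ω_arm),  ω_ring = 0, ω_arm = 1
ω_sun = 1 − (62/38)(0−1) = 50/19
scale: ω_sun = 50/19 × 3263 rpm = +8586.8421 rpm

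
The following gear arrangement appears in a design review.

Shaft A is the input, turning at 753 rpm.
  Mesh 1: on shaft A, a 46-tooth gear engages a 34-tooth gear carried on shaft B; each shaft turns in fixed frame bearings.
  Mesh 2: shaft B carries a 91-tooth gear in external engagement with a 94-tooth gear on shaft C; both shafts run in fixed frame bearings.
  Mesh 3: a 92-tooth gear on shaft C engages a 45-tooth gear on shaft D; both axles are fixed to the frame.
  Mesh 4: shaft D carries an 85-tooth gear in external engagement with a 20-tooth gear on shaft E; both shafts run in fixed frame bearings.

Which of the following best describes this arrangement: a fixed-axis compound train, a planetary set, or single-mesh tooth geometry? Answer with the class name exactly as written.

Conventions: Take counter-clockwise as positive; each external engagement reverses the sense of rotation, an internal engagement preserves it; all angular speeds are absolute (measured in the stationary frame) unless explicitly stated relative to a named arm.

fixed-axis compound train

class = fixed-axis compound train [4 meshes; 4 ratios multiply, 4 sense flips]
classification: fixed-axis compound train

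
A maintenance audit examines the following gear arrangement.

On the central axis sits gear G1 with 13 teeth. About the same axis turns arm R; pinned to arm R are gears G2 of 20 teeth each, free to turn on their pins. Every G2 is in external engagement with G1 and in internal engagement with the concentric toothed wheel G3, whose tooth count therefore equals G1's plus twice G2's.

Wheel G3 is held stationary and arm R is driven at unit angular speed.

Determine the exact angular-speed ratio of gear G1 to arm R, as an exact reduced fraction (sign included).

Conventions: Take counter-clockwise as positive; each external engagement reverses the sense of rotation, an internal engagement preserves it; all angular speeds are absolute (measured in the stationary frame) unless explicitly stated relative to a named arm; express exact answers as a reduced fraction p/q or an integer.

66/13

topology: planetary set — G1 13T / G2 20T / G3 53T, arm = carrier (Willis)
ring teeth: 13 + 2·20 = 53
13(ω_sun−ω_arm) = −53(ω_ring−ω_arm),  ω_ring = 0, ω_arm = 1
ω_sun = 1 − (53/13)(0−1) = 66/13
ω_out/ω_in = 66/13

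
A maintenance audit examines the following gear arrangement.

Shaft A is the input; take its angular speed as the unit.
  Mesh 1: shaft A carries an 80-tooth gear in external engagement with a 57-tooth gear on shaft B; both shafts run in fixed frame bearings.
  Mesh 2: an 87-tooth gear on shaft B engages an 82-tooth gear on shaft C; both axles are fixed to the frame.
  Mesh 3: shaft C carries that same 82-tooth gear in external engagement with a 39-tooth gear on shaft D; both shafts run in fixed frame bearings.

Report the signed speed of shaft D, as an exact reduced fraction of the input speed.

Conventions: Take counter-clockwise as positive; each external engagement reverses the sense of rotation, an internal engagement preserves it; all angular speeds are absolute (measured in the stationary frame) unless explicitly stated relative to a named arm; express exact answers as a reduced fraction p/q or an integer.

3-mesh fixed-axis compound train (all bearings frame-fixed)
mesh 1 [80T→57T]: |ω|/ω_in = 1×80/57 = 80/57, sense flips to −
mesh 2 [87T→82T]: |ω|/ω_in = (80/57)×87/82 = 1160/779, sense flips to +
mesh 3 [82T→39T]: |ω|/ω_in = (1160/779)×82/39 = 2320/741, sense flips to −
signed output speed (× input speed) = -2320/741

-2320/741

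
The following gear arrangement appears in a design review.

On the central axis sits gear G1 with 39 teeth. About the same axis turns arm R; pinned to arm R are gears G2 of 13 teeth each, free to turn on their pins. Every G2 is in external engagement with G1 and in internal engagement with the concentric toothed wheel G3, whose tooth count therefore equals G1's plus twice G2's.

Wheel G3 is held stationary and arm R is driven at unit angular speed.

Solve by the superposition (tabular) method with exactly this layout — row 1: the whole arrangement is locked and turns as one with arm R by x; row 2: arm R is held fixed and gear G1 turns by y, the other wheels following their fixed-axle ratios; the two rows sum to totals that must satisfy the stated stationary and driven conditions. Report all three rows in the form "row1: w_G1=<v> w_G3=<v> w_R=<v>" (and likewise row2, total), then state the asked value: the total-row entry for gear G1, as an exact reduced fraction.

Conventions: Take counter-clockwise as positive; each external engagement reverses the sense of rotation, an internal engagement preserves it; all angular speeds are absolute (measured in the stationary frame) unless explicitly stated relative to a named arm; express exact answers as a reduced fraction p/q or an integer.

row1: w_G1=1 w_G3=1 w_R=1
row2: w_G1=5/3 w_G3=-1 w_R=0
total: w_G1=8/3 w_G3=0 w_R=1
asked value: 8/3

class = planetary set [G3 = 39+2·13 = 65; Willis about the carrier]
row 1 — lock + rotate with arm: ω_sun = ω_ring = ω_arm = x
row 2 — arm fixed, fixed-axis ratios: sun y, ring −(39/65)·y, arm 0
boundary: total ω_ring = x − (39/65)·y = 0 and total ω_arm = x = 1  ⇒  y = 5/3, x = 1
row 2 ring = −(39/65)·5/3 = -1
totals (row 1 + row 2): sun 1 + 5/3 = 8/3, ring 1 + (-1) = 0, arm 1 + 0 = 1
asked cell (total, sun) = 8/3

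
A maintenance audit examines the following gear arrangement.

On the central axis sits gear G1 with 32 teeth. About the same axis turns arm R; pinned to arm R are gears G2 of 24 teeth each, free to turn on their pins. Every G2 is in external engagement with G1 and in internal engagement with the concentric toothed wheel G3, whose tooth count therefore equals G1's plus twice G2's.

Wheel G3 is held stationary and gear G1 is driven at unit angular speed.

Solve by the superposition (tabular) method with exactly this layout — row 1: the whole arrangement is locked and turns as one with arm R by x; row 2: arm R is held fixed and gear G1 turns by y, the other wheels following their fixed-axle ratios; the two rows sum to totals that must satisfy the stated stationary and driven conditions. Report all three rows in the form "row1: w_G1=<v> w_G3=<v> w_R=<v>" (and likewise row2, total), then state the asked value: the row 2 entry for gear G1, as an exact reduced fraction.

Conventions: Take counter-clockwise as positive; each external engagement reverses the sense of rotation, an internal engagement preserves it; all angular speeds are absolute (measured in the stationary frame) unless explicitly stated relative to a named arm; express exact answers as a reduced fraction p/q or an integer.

row1: w_G1=2/7 w_G3=2/7 w_R=2/7
row2: w_G1=5/7 w_G3=-2/7 w_R=0
total: w_G1=1 w_G3=0 w_R=2/7
asked value: 5/7

recognized (axles ride arm R): planetary set, 32/24/80 teeth
superposition row 1 [locked train]: every member turns x
row 2: sun turns y, ring = −(32/80)·y, arm 0
boundary: total ω_ring = x − (32/80)·y = 0 and total ω_sun = x + y = 1  ⇒  y = 5/7, x = 2/7
row 2 ring = −(32/80)·5/7 = -2/7
totals (row 1 + row 2): sun 2/7 + 5/7 = 1, ring 2/7 + (-2/7) = 0, arm 2/7 + 0 = 2/7
asked cell (row2, sun) = 5/7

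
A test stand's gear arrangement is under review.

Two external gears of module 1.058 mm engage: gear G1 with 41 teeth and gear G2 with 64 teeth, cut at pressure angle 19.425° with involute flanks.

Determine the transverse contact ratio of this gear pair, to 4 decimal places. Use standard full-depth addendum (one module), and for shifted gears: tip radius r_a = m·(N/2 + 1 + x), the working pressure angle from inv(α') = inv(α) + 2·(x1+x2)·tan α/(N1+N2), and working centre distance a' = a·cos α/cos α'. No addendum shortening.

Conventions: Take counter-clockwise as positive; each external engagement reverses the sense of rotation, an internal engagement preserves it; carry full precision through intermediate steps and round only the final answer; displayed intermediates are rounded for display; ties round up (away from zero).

recognized (one external pair, fixed centres): single-mesh tooth geometry, m = 1.058, N1 = 41, N2 = 64
base radii: r_b1 = 20.454411, r_b2 = 31.928836
tip radii: r_a1 = 22.747000, r_a2 = 34.914000
no profile shift: α' = α, a' = a
action lengths: √(r_a1²−r_b1²) = 9.952039, √(r_a2²−r_b2²) = 14.125750
base pitch p_b = π·m·cos α = 3.134606
CR = (9.952039 + 14.125750 − 55.545000·sin 19.42500°)/3.134606 = 1.788116
contact ratio ≈ 1.7881

1.7881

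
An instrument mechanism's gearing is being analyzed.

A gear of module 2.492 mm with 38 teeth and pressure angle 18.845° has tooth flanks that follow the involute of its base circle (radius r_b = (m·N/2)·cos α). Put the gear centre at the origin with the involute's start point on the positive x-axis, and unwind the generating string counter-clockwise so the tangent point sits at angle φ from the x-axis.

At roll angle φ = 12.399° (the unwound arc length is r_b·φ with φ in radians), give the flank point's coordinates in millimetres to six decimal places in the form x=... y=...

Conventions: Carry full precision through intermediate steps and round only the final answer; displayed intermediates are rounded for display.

class = single-mesh tooth geometry [base-circle involute, m = 2.492, 38T]
pitch radius r_p = m·N/2 = 2.492·38/2 = 47.348000
base radius r_b = r_p·cos α = 47.348000·cos 18.845° = 44.809951
roll angle φ = 12.399° = 0.21640337 rad
x = r_b·(cos φ + φ·sin φ) = 45.846934
y = r_b·(sin φ − φ·cos φ) = 0.150664

x=45.846934 y=0.150664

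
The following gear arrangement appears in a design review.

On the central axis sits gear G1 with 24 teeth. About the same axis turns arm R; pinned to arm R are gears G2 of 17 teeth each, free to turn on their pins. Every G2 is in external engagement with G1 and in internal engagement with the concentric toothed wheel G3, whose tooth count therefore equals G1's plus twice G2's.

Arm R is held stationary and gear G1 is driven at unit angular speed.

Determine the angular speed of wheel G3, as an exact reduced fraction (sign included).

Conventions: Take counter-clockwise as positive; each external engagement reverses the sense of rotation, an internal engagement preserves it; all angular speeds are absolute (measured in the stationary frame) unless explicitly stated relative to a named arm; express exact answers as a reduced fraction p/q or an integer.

topology: planetary set — G1 24T / G2 17T / G3 58T, arm = carrier (Willis)
ring teeth: 24 + 2·17 = 58
24(ω_sun−ω_arm) = −58(ω_ring−ω_arm),  ω_arm = 0, ω_sun = 1
ω_ring = 0 − (24/58)(1−0) = -12/29
exact speed ratio = -12/29

-12/29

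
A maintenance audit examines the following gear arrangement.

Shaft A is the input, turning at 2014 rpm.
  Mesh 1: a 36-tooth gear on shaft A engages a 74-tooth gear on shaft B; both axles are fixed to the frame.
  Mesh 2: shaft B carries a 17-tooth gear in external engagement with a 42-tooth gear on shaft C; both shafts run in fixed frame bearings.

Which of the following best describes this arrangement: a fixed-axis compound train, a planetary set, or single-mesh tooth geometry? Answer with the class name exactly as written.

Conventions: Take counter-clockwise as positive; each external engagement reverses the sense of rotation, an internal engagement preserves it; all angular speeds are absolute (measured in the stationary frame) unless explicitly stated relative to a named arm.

fixed-axis compound train

recognized (3 fixed axles, 2 meshes): fixed-axis compound train
classification: fixed-axis compound train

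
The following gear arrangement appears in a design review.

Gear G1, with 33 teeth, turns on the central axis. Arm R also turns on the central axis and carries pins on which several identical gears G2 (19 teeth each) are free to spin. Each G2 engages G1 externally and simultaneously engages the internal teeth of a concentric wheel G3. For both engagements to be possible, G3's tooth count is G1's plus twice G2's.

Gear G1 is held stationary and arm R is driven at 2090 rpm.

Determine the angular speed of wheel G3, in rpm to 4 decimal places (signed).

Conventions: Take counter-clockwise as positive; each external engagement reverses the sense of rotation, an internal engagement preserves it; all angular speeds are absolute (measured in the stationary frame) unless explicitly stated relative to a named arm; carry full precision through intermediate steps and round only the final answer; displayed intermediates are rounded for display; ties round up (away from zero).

+3061.4085 rpm

topology: planetary set — G1 33T / G2 19T / G3 71T, arm = carrier (Willis)
normalise by the input: solve with ω_arm = 1, then scale by 2090 rpm
ring teeth: 33 + 2·19 = 71
33(ω_sun−ω_arm) = −71(ω_ring−ω_arm),  ω_sun = 0, ω_arm = 1
ω_ring = 1 − (33/71)(0−1) = 104/71
scale: ω_ring = 104/71 × 2090 rpm = +3061.4085 rpm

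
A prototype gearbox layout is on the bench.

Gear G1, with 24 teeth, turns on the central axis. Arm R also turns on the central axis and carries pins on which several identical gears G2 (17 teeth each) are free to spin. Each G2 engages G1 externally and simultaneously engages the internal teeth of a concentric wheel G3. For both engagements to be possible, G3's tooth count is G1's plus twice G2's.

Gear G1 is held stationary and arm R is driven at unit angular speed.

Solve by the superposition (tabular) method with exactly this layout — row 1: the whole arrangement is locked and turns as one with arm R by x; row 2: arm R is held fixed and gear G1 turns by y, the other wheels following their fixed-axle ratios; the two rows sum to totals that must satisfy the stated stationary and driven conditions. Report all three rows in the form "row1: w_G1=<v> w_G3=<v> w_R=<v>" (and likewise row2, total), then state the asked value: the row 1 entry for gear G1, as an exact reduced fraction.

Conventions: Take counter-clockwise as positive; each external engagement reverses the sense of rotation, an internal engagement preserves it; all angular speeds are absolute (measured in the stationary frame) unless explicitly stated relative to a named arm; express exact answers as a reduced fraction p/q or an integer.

row1: w_G1=1 w_G3=1 w_R=1
row2: w_G1=-1 w_G3=12/29 w_R=0
total: w_G1=0 w_G3=41/29 w_R=1
asked value: 1

planetary set (24T centre, 17T on arm, 58T internal) — Willis relation
row 1 (train locked, turned with arm): all members turn x
row 2 (arm held, sun turns y): ω_ring = −(24/58)·y, ω_arm = 0
boundary: total ω_sun = x + y = 0 and total ω_arm = x = 1  ⇒  y = -1, x = 1
row 2 ring = −(24/58)·(-1) = 12/29
totals (row 1 + row 2): sun 1 + (-1) = 0, ring 1 + 12/29 = 41/29, arm 1 + 0 = 1
asked cell (row1, sun) = 1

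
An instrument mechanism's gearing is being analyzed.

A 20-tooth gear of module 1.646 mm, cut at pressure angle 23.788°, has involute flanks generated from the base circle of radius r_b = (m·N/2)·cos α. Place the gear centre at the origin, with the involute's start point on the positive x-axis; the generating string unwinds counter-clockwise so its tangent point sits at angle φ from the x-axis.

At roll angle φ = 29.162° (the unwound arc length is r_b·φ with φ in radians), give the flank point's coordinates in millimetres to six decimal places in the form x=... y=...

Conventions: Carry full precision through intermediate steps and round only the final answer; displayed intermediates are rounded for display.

topology: single-mesh involute geometry — m = 1.646, N = 20
pitch radius r_p = m·N/2 = 1.646·20/2 = 16.460000
base radius r_b = r_p·cos α = 16.460000·cos 23.788° = 15.061627
roll angle φ = 29.162° = 0.50897292 rad
x = r_b·(cos φ + φ·sin φ) = 16.887971
y = r_b·(sin φ − φ·cos φ) = 0.644974

x=16.887971 y=0.644974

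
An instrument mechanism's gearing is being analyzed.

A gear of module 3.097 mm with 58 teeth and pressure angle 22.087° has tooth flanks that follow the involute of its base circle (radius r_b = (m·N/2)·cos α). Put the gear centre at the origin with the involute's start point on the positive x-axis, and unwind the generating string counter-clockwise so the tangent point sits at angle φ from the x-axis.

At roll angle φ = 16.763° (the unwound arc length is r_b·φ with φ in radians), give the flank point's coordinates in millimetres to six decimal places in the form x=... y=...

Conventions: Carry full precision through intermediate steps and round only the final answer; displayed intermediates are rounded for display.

x=86.707896 y=0.688783

class = single-mesh tooth geometry [base-circle involute, m = 3.097, 58T]
pitch radius r_p = m·N/2 = 3.097·58/2 = 89.813000
base radius r_b = r_p·cos α = 89.813000·cos 22.087° = 83.221980
roll angle φ = 16.763° = 0.29256954 rad
x = r_b·(cos φ + φ·sin φ) = 86.707896
y = r_b·(sin φ − φ·cos φ) = 0.688783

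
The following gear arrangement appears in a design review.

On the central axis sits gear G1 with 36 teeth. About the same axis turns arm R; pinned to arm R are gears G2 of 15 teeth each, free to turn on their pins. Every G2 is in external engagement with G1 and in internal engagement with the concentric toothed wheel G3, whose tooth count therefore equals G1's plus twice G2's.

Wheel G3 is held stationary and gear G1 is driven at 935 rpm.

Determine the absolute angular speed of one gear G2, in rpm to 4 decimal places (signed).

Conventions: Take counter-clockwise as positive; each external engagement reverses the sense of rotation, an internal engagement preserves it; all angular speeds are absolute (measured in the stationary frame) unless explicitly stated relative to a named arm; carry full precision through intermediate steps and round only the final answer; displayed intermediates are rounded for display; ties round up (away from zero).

planetary set (36T centre, 15T on arm, 66T internal) — Willis relation
normalise by the input: solve with ω_sun = 1, then scale by 935 rpm
ring teeth: 36 + 2·15 = 66
36(ω_sun−ω_arm) = −66(ω_ring−ω_arm),  ω_ring = 0, ω_sun = 1
36(1−ω_arm) = −66(0−ω_arm)  ⇒  102·ω_arm = 36  ⇒  ω_arm = 6/17
sun–planet mesh: 36·(1−6/17) = −15·(ω_p−ω_arm)  ⇒  ω_p−ω_arm = -132/85
ω_p = 6/17 − 132/85 = -6/5
scale: ω_p = -6/5 × 935 rpm = -1122.0000 rpm

-1122.0000 rpm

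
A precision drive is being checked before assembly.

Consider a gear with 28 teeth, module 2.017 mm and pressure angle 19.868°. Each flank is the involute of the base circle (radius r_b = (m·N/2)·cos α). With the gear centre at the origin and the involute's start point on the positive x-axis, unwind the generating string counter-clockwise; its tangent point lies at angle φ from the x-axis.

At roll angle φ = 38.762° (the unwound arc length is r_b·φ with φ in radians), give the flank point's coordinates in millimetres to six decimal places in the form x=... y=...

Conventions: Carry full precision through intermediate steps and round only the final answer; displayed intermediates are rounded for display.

recognized (one wheel, involute flank): single-mesh tooth geometry, m = 2.017, N = 28
pitch radius r_p = m·N/2 = 2.017·28/2 = 28.238000
base radius r_b = r_p·cos α = 28.238000·cos 19.868° = 26.557220
roll angle φ = 38.762° = 0.67652452 rad
x = r_b·(cos φ + φ·sin φ) = 31.956740
y = r_b·(sin φ − φ·cos φ) = 2.617600

x=31.956740 y=2.617600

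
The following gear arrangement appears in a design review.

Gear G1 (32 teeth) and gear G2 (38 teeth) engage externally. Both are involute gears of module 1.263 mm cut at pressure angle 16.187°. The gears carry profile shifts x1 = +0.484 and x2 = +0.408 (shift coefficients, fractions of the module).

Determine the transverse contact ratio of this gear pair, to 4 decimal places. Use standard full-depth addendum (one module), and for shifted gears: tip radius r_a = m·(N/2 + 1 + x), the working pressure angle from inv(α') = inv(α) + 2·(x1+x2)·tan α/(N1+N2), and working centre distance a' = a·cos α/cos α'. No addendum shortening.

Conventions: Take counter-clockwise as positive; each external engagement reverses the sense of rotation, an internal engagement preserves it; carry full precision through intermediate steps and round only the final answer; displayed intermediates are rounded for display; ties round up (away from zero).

1.7150

recognized (one external pair, fixed centres): single-mesh tooth geometry, m = 1.263, N1 = 32, N2 = 38
base radii: r_b1 = 19.406893, r_b2 = 23.045686
tip radii: r_a1 = 22.082292, r_a2 = 25.775304
inv(α') = inv(16.187°) + 2·(+0.484+0.408)·tan α/(32+38) = 0.01516240  ⇒  α' = 20.11092°
a' = a·cos α / cos α' = 44.2050·cos 16.187°/cos 20.11092° = 45.209032
action lengths: √(r_a1²−r_b1²) = 10.535659, √(r_a2²−r_b2²) = 11.543944
base pitch p_b = π·m·cos α = 3.810535
CR = (10.535659 + 11.543944 − 45.209032·sin 20.11092°)/3.810535 = 1.714979
contact ratio ≈ 1.7150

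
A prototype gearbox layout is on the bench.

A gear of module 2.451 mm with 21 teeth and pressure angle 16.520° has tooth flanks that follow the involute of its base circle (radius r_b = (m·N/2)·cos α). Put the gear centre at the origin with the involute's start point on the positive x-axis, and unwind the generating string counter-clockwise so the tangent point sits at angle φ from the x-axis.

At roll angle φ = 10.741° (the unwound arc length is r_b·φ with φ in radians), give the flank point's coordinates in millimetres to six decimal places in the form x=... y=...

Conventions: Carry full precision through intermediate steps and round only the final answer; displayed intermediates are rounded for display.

x=25.102900 y=0.053994

recognized (one wheel, involute flank): single-mesh tooth geometry, m = 2.451, N = 21
pitch radius r_p = m·N/2 = 2.451·21/2 = 25.735500
base radius r_b = r_p·cos α = 25.735500·cos 16.520° = 24.673152
roll angle φ = 10.741° = 0.18746581 rad
x = r_b·(cos φ + φ·sin φ) = 25.102900
y = r_b·(sin φ − φ·cos φ) = 0.053994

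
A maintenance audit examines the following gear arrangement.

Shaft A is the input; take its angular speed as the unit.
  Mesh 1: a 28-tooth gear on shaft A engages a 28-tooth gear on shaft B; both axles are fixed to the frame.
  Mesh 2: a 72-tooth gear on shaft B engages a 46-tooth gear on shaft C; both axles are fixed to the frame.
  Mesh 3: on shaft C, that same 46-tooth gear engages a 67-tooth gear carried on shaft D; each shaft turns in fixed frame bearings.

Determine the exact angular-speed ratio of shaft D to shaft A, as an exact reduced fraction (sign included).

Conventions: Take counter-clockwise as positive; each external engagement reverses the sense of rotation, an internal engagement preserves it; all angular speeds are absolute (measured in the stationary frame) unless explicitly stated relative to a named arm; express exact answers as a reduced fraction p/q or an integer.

class = fixed-axis compound train [3 meshes; 3 ratios multiply, 3 sense flips]
mesh 1 [28T→28T]: running ratio 1, sense −
mesh 2 [72T→46T]: running ratio 36/23, sense +
mesh 3 [46T→67T]: running ratio 72/67, sense −
ω_out/ω_in = -72/67

-72/67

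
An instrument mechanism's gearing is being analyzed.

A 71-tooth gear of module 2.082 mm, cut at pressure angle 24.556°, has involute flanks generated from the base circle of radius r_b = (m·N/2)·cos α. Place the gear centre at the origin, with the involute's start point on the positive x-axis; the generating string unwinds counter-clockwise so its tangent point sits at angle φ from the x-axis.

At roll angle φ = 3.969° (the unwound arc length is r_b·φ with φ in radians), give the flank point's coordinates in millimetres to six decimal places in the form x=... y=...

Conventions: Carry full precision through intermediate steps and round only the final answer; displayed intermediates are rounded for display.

class = single-mesh tooth geometry [base-circle involute, m = 2.082, 71T]
pitch radius r_p = m·N/2 = 2.082·71/2 = 73.911000
base radius r_b = r_p·cos α = 73.911000·cos 24.556° = 67.226158
roll angle φ = 3.969° = 0.06927212 rad
x = r_b·(cos φ + φ·sin φ) = 67.387261
y = r_b·(sin φ − φ·cos φ) = 0.007445

x=67.387261 y=0.007445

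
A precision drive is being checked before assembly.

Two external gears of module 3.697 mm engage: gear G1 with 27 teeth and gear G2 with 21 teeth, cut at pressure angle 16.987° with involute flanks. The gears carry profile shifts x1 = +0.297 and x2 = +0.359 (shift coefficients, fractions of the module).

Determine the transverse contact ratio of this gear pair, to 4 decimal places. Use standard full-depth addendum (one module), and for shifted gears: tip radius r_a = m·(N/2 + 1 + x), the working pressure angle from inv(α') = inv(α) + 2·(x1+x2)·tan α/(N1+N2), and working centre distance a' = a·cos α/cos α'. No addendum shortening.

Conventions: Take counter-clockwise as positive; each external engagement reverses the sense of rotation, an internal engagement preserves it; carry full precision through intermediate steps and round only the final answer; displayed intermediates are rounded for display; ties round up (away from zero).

recognized (one external pair, fixed centres): single-mesh tooth geometry, m = 3.697, N1 = 27, N2 = 21
base radii: r_b1 = 47.732002, r_b2 = 37.124890
tip radii: r_a1 = 54.704509, r_a2 = 43.842723
inv(α') = inv(16.987°) + 2·(+0.297+0.359)·tan α/(27+21) = 0.01735338  ⇒  α' = 21.00330°
a' = a·cos α / cos α' = 88.7280·cos 16.987°/cos 21.00330° = 90.896044
action lengths: √(r_a1²−r_b1²) = 26.725256, √(r_a2²−r_b2²) = 23.322240
base pitch p_b = π·m·cos α = 11.107741
CR = (26.725256 + 23.322240 − 90.896044·sin 21.00330°)/11.107741 = 1.572631
contact ratio ≈ 1.5726

1.5726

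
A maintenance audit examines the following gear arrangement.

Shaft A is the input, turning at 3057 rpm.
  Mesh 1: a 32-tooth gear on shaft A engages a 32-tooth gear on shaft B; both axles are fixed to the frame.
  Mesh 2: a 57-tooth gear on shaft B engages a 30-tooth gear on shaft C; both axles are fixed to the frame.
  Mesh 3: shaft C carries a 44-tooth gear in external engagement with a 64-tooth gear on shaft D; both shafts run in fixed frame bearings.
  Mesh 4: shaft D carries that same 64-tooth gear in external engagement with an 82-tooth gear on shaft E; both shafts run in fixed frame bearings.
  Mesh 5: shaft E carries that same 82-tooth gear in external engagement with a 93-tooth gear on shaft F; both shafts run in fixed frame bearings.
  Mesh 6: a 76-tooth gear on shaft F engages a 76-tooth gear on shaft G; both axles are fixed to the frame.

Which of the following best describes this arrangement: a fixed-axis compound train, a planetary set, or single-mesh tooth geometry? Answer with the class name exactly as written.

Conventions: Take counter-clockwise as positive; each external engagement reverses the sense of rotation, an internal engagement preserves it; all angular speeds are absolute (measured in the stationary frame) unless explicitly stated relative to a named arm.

recognized (7 fixed axles, 6 meshes): fixed-axis compound train
classification: fixed-axis compound train

fixed-axis compound train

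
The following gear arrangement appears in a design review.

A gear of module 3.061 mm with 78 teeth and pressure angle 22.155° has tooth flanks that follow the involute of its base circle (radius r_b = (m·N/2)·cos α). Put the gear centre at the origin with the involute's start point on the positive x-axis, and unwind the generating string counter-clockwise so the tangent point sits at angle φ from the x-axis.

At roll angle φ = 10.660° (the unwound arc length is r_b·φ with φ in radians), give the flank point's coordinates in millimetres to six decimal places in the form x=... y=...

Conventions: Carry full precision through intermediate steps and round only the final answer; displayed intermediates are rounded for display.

class = single-mesh tooth geometry [base-circle involute, m = 3.061, 78T]
pitch radius r_p = m·N/2 = 3.061·78/2 = 119.379000
base radius r_b = r_p·cos α = 119.379000·cos 22.155° = 110.564897
roll angle φ = 10.660° = 0.18605210 rad
x = r_b·(cos φ + φ·sin φ) = 112.461992
y = r_b·(sin φ − φ·cos φ) = 0.236535

x=112.461992 y=0.236535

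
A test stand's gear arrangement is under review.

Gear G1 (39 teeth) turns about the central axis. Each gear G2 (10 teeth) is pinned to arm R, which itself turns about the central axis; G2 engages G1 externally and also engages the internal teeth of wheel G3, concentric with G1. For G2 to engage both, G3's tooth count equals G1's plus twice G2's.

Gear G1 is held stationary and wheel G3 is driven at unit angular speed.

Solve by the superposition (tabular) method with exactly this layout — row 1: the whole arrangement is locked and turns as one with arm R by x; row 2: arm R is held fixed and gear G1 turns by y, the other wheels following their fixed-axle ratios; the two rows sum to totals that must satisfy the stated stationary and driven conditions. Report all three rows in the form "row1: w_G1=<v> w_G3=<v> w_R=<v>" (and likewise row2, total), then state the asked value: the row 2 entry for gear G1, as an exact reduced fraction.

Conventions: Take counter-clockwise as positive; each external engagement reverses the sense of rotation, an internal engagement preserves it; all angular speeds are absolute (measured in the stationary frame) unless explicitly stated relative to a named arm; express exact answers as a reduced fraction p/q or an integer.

class = planetary set [G3 = 39+2·10 = 59; Willis about the carrier]
row 1 — lock + rotate with arm: ω_sun = ω_ring = ω_arm = x
row 2 (arm held, sun turns y): ω_ring = −(39/59)·y, ω_arm = 0
boundary: total ω_sun = x + y = 0 and total ω_ring = x − (39/59)·y = 1  ⇒  y = -59/98, x = 59/98
row 2 ring = −(39/59)·(-59/98) = 39/98
totals (row 1 + row 2): sun 59/98 + (-59/98) = 0, ring 59/98 + 39/98 = 1, arm 59/98 + 0 = 59/98
asked cell (row2, sun) = -59/98

row1: w_G1=59/98 w_G3=59/98 w_R=59/98
row2: w_G1=-59/98 w_G3=39/98 w_R=0
total: w_G1=0 w_G3=1 w_R=59/98
asked value: -59/98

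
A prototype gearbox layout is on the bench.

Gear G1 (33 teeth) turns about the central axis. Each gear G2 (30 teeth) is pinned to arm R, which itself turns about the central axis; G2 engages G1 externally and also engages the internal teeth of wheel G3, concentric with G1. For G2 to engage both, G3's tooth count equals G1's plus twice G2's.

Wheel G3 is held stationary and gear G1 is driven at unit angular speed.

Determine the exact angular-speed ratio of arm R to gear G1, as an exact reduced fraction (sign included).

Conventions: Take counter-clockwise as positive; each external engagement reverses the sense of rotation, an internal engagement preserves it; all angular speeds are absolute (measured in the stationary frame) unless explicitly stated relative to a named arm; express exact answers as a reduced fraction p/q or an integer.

planetary set (33T centre, 30T on arm, 93T internal) — Willis relation
ring teeth: 33 + 2·30 = 93
33(ω_sun−ω_arm) = −93(ω_ring−ω_arm),  ω_ring = 0, ω_sun = 1
33(1−ω_arm) = −93(0−ω_arm)  ⇒  126·ω_arm = 33  ⇒  ω_arm = 11/42
ω_out/ω_in = 11/42

11/42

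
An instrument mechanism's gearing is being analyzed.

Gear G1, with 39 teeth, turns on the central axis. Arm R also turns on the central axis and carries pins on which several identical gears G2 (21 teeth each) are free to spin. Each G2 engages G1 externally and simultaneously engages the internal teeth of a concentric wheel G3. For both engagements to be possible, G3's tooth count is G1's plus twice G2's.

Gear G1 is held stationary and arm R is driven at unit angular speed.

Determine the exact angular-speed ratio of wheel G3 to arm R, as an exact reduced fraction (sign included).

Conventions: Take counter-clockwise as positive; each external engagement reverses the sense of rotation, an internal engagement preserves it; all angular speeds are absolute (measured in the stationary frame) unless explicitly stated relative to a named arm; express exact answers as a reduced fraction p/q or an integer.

40/27

planetary set (39T centre, 21T on arm, 81T internal) — Willis relation
ring teeth: 39 + 2·21 = 81
39(ω_sun−ω_arm) = −81(ω_ring−ω_arm),  ω_sun = 0, ω_arm = 1
ω_ring = 1 − (39/81)(0−1) = 40/27
ω_out/ω_in = 40/27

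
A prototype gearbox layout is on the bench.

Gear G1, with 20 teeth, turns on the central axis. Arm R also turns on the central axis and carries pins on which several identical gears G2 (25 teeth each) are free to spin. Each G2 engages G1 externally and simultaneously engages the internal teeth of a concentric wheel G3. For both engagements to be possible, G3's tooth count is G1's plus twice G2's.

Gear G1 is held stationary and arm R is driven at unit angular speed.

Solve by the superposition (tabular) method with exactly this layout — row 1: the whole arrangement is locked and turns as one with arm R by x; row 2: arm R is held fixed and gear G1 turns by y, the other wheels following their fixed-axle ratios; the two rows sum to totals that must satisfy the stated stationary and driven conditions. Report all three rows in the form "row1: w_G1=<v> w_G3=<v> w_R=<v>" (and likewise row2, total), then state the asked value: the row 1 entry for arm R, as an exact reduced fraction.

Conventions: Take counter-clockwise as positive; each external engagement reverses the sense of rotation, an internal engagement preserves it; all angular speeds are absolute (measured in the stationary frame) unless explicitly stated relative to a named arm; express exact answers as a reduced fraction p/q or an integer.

class = planetary set [G3 = 20+2·25 = 70; Willis about the carrier]
row 1: whole set turns with the arm by x
row 2: sun turns y, ring = −(20/70)·y, arm 0
boundary: total ω_sun = x + y = 0 and total ω_arm = x = 1  ⇒  y = -1, x = 1
row 2 ring = −(20/70)·(-1) = 2/7
totals (row 1 + row 2): sun 1 + (-1) = 0, ring 1 + 2/7 = 9/7, arm 1 + 0 = 1
asked cell (row1, arm) = 1

row1: w_G1=1 w_G3=1 w_R=1
row2: w_G1=-1 w_G3=2/7 w_R=0
total: w_G1=0 w_G3=9/7 w_R=1
asked value: 1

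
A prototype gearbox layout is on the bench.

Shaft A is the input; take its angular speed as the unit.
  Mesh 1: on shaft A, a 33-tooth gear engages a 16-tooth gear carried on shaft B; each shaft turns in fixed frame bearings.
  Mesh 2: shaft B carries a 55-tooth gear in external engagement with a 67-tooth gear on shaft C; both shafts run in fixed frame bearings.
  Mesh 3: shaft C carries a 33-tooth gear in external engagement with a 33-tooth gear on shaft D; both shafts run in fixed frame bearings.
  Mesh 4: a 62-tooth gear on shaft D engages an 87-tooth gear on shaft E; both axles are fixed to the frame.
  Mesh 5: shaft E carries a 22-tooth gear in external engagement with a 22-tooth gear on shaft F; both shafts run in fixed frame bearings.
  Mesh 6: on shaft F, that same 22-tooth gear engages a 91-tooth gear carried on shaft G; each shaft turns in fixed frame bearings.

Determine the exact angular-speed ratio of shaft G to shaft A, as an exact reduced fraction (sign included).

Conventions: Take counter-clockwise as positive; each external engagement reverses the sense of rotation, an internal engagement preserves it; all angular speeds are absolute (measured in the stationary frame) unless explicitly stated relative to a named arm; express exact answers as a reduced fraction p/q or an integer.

class = fixed-axis compound train [6 meshes; 6 ratios multiply, 6 sense flips]
mesh 1 [33T→16T]: running ratio 33/16, sense −
mesh 2 [55T→67T]: running ratio 1815/1072, sense +
mesh 3 [33T→33T]: running ratio 1815/1072, sense −
mesh 4 [62T→87T]: running ratio 18755/15544, sense +
mesh 5 [22T→22T]: running ratio 18755/15544, sense −
mesh 6 [22T→91T]: running ratio 206305/707252, sense +
ω_out/ω_in = 206305/707252

206305/707252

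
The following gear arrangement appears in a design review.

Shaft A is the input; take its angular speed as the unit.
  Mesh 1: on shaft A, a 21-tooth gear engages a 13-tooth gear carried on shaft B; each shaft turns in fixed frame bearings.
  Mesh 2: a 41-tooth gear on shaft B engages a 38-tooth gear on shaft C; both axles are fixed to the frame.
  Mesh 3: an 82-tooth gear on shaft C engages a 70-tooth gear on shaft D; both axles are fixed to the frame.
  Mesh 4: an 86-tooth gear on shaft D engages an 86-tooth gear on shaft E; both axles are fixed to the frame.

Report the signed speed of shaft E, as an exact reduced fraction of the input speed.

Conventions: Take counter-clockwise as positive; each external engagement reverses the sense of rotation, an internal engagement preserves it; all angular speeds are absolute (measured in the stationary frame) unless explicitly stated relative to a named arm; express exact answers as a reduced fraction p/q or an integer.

5043/2470

4-mesh fixed-axis compound train (all bearings frame-fixed)
mesh 1 [21T→13T]: |ω|/ω_in = 1×21/13 = 21/13, sense flips to −
mesh 2 [41T→38T]: |ω|/ω_in = (21/13)×41/38 = 861/494, sense flips to +
mesh 3 [82T→70T]: |ω|/ω_in = (861/494)×82/70 = 5043/2470, sense flips to −
mesh 4 [86T→86T]: |ω|/ω_in = (5043/2470)×86/86 = 5043/2470, sense flips to +
signed output speed (× input speed) = 5043/2470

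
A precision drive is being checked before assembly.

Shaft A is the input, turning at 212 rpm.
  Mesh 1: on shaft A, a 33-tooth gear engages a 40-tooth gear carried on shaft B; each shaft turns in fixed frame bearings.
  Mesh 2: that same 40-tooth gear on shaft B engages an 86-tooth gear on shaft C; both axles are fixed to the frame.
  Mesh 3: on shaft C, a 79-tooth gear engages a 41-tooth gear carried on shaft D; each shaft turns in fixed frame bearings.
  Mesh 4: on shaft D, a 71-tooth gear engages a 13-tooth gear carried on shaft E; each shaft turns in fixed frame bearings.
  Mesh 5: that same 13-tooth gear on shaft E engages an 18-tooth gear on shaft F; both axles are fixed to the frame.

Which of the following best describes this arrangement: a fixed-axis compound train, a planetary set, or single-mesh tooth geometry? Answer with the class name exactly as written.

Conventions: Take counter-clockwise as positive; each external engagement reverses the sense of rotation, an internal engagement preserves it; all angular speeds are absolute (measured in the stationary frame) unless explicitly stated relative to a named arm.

topology: fixed-axis compound train — 5 meshes, A→F
classification: fixed-axis compound train

fixed-axis compound train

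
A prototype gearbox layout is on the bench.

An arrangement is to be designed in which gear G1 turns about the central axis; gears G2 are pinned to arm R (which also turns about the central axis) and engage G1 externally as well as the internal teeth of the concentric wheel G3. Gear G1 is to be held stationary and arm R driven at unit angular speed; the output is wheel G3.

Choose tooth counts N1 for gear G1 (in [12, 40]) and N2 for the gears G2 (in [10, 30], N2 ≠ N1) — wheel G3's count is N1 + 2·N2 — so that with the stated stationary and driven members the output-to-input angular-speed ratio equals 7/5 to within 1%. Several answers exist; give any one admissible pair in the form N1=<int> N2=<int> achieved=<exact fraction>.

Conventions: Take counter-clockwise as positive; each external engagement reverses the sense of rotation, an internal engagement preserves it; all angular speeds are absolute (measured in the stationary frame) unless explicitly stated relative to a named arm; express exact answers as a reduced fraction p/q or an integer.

N1=16 N2=12 achieved=7/5

class = planetary set [ratio 7/5 wanted; Willis about the carrier]
Willis with ω_sun = 0: ω_ring/ω_arm = (N1+N3)/N3; set equal to 7/5  ⇒  N3/N1 = 1/(7/5 − 1) = 5/2
N3 = N1 + 2·N2  ⇒  N2/N1 = (N3/N1 − 1)/2 = (5/2 − 1)/2 = 3/4
smallest multiple with N1 ≥ 12 and N2 ≥ 10: k = 4  ⇒  N1 = 4·4 = 16, N2 = 4·3 = 12 (N1 ≤ 40, N2 ≤ 30, N2 ≠ N1 ✓), N3 = 16 + 2·12 = 40
check: (N1+N3)/N3 with N1 = 16, N3 = 40 gives 7/5; |achieved − target| = 0 ≤ 7/500 ✓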